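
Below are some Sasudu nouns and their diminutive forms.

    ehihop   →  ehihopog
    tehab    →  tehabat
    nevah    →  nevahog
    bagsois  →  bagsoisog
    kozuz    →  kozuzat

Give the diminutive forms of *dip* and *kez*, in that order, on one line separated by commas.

dipog, kezat

The pattern is voicing of the final consonant: -og when the stem ends in a voiceless consonant (*ehihop*, *nevah*, *bagsois*); -at when the stem ends in a voiced consonant (*tehab*, *kozuz*).
Since the final consonant of *dip* is /p/ (voiceless), it takes -og, giving *dipog*.
*kez*: final consonant = /z/, voiced → -at → *kezat*.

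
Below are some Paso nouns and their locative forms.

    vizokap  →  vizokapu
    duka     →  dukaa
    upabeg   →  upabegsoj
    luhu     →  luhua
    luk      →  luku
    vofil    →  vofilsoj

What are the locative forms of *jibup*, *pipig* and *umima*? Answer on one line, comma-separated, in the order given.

Looking at the final sound of each stem: -u when the stem ends in a voiceless consonant (*vizokap*, *luk*); -soj when the stem ends in a voiced consonant (*upabeg*, *vofil*); -a when the stem ends in a vowel (*duka*, *luhu*).
*jibup* — final sound /p/ (a voiceless consonant) → -u → *jibupu*.
The final sound of *pipig* is /g/, which is a voiced consonant, so the suffix is -soj, giving *pipigsoj*.
*umima* — final sound /a/ (a vowel) → -a → *umimaa*.

jibupu, pipigsoj, umimaa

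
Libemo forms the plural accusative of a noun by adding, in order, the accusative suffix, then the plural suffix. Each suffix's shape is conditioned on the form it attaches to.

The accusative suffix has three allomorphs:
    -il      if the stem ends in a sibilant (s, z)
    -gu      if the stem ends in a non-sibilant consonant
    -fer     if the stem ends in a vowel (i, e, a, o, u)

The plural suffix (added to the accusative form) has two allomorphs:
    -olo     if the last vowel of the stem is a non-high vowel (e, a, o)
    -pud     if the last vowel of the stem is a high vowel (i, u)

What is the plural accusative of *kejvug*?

The final sound of *kejvug* is /g/, which is a non-sibilant consonant, so the accusative suffix is -gu, giving *kejvuggu*.
The last vowel of the accusative form *kejvuggu* is /u/, which is a high vowel, so the plural suffix is -pud, giving *kejvuggupud*.

kejvuggupud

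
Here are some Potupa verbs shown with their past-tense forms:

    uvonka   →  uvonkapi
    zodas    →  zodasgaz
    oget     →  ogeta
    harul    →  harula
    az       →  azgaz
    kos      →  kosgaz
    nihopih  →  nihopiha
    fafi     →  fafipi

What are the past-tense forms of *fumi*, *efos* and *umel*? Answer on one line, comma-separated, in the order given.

The alternation tracks the final sound of the stem — -gaz when the stem ends in a sibilant (*zodas*, *az*, *kos*); -a when the stem ends in a non-sibilant consonant (*oget*, *harul*, *nihopih*); -pi when the stem ends in a vowel (*uvonka*, *fafi*).
*fumi*: final sound = /i/, a vowel → -pi → *fumipi*.
The final sound of *efos* is /s/, which is a sibilant, so the suffix is -gaz, giving *efosgaz*.
The final sound of *umel* is /l/, which is a non-sibilant consonant, so the suffix is -a, giving *umela*.

fumipi, efosgaz, umela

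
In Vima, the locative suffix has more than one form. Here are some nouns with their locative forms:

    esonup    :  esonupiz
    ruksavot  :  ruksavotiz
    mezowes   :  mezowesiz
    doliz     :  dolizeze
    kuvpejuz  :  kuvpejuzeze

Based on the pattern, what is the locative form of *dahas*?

The alternation tracks the final consonant of the stem — -iz when the stem ends in a voiceless consonant (*esonup*, *ruksavot*, *mezowes*); -eze when the stem ends in a voiced consonant (*doliz*, *kuvpejuz*).
The final consonant of *dahas* is /s/, which is voiceless, so the suffix is -iz, giving *dahasiz*.

dahasiz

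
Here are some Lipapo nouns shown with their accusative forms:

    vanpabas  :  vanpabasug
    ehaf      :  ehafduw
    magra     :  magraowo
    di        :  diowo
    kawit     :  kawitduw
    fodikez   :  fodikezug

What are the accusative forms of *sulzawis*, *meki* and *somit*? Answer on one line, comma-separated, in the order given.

The pattern is sibilance of the final sound: -ug when the stem ends in a sibilant (*vanpabas*, *fodikez*); -duw when the stem ends in a non-sibilant consonant (*ehaf*, *kawit*); -owo when the stem ends in a vowel (*magra*, *di*).
The final sound of *sulzawis* is /s/, which is a sibilant, so the suffix is -ug, giving *sulzawisug*.
The final sound of *meki* is /i/, which is a vowel, so the suffix is -owo, giving *mekiowo*.
Since the final sound of *somit* is /t/ (a non-sibilant consonant), it takes -duw, giving *somitduw*.

sulzawisug, mekiowo, somitduw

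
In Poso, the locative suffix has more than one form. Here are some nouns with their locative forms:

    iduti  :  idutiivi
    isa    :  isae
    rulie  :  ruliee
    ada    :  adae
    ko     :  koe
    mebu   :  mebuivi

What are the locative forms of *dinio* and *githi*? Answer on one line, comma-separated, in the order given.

Looking at the last vowel of each stem: -ivi when the last vowel of the stem is a high vowel (*iduti*, *mebu*); -e when the last vowel of the stem is a non-high vowel (*isa*, *rulie*, *ada*, *ko*).
The last vowel of *dinio* is /o/, which is a non-high vowel, so the suffix is -e, giving *dinioe*.
The last vowel of *githi* is /i/, which is a high vowel, so the suffix is -ivi, giving *githiivi*.

dinioe, githiivi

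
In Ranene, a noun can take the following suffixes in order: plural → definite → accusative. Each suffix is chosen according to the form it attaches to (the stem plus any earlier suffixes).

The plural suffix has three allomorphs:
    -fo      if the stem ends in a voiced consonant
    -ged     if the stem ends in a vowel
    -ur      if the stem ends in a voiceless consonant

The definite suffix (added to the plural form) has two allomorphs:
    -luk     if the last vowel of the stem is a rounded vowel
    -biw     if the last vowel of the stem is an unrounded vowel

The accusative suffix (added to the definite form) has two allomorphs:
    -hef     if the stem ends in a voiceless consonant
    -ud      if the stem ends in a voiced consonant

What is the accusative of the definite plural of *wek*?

The final sound of *wek* is /k/, which is a voiceless consonant, so the plural suffix is -ur, giving *wekur*.
Since the last vowel of the plural form *wekur* is /u/ (a rounded vowel), it takes -luk, giving *wekurluk*.
The definite form *wekurluk*: final consonant = /k/, voiceless → -hef → *wekurlukhef*.

wekurlukhef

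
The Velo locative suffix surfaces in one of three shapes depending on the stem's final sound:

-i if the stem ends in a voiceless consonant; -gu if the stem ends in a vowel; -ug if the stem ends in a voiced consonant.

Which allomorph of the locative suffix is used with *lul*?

The final sound of *lul* is /l/, which is a voiced consonant, so the suffix is -ug.

-ug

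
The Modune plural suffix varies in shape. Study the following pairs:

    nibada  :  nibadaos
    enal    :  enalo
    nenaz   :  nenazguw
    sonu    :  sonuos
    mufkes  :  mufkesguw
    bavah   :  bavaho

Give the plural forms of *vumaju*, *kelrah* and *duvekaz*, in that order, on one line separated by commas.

vumajuos, kelraho, duvekazguw

The suffix is conditioned by the final sound: -guw when the stem ends in a sibilant (*nenaz*, *mufkes*); -o when the stem ends in a non-sibilant consonant (*enal*, *bavah*); -os when the stem ends in a vowel (*nibada*, *sonu*).
The final sound of *vumaju* is /u/, which is a vowel, so the suffix is -os, giving *vumajuos*.
*kelrah* — final sound /h/ (a non-sibilant consonant) → -o → *kelraho*.
The final sound of *duvekaz* is /z/, which is a sibilant, so the suffix is -guw, giving *duvekazguw*.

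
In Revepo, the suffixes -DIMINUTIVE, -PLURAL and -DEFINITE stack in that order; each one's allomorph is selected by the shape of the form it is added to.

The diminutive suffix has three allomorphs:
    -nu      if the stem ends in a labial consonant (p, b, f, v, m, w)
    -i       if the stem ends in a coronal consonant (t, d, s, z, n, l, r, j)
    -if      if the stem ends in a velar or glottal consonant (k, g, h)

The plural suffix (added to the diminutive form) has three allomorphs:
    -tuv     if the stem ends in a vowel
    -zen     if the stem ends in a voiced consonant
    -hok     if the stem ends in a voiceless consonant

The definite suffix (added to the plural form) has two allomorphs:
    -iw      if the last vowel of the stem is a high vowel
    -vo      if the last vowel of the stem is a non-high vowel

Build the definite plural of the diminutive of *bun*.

Since the final consonant of *bun* is /n/ (coronal), it takes -i, giving *buni*.
The diminutive form *buni*: final sound = /i/, a vowel → -tuv → *bunituv*.
The last vowel of the plural form *bunituv* is /u/, which is a high vowel, so the definite suffix is -iw, giving *bunituviw*.

bunituviw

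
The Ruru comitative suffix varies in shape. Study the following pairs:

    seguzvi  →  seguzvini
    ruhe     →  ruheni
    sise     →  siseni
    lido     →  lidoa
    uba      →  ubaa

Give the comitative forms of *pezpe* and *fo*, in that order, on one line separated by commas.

The pattern is front/back vowel harmony: -ni when the last vowel of the stem is a front vowel (*seguzvi*, *ruhe*, *sise*); -a when the last vowel of the stem is a back vowel (*lido*, *uba*).
*pezpe*: last vowel = /e/, a front vowel → -ni → *pezpeni*.
*fo* — last vowel /o/ (a back vowel) → -a → *foa*.

pezpeni, foa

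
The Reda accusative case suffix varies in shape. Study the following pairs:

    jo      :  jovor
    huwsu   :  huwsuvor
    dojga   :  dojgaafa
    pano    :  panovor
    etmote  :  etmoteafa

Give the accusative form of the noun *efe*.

Looking at the last vowel of each stem: -vor when the last vowel of the stem is a rounded vowel (*jo*, *huwsu*, *pano*); -afa when the last vowel of the stem is an unrounded vowel (*dojga*, *etmote*).
Since the last vowel of *efe* is /e/ (an unrounded vowel), it takes -afa, giving *efeafa*.

efeafa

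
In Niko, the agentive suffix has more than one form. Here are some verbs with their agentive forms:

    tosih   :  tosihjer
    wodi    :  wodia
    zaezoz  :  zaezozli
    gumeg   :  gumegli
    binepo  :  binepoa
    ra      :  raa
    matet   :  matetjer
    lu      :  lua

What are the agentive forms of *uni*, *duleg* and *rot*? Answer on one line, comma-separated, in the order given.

The pattern is voicing of the final sound: -jer when the stem ends in a voiceless consonant (*tosih*, *matet*); -li when the stem ends in a voiced consonant (*zaezoz*, *gumeg*); -a when the stem ends in a vowel (*wodi*, *binepo*, *ra*, *lu*).
*uni* — final sound /i/ (a vowel) → -a → *unia*.
*duleg* — final sound /g/ (a voiced consonant) → -li → *dulegli*.
*rot*: final sound = /t/, a voiceless consonant → -jer → *rotjer*.

unia, dulegli, rotjer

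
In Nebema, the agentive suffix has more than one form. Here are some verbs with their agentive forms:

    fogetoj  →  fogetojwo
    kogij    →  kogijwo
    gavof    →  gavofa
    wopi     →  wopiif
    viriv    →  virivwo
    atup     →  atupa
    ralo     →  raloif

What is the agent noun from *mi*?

miif

Looking at the final sound of each stem: -a when the stem ends in a voiceless consonant (*gavof*, *atup*); -wo when the stem ends in a voiced consonant (*fogetoj*, *kogij*, *viriv*); -if when the stem ends in a vowel (*wopi*, *ralo*).
*mi* — final sound /i/ (a vowel) → -if → *miif*.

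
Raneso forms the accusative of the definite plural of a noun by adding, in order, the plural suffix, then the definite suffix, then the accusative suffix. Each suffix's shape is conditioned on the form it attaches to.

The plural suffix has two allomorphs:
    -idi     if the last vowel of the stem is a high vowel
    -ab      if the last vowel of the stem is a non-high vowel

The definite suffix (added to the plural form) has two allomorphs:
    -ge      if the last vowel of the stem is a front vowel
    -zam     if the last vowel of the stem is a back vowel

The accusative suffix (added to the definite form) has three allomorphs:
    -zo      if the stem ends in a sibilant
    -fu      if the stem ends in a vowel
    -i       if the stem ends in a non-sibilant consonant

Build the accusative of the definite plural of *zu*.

The last vowel of *zu* is /u/, which is a high vowel, so the plural suffix is -idi, giving *zuidi*.
The plural form *zuidi*: last vowel = /i/, a front vowel → -ge → *zuidige*.
The definite form *zuidige* — final sound /e/ (a vowel) → -fu → *zuidigefu*.

zuidigefu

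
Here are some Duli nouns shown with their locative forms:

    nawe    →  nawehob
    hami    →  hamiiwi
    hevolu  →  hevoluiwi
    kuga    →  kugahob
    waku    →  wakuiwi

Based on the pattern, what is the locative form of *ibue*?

The pattern is height harmony: -iwi when the last vowel of the stem is a high vowel (*hami*, *hevolu*, *waku*); -hob when the last vowel of the stem is a non-high vowel (*nawe*, *kuga*).
*ibue*: last vowel = /e/, a non-high vowel → -hob → *ibuehob*.

ibuehob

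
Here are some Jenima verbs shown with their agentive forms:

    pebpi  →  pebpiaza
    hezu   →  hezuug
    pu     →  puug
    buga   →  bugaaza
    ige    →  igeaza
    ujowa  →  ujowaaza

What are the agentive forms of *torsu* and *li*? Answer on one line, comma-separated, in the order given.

torsuug, liaza

The alternation tracks the last vowel of the stem — -ug when the last vowel of the stem is a rounded vowel (*hezu*, *pu*); -aza when the last vowel of the stem is an unrounded vowel (*pebpi*, *buga*, *ige*, *ujowa*).
The last vowel of *torsu* is /u/, which is a rounded vowel, so the suffix is -ug, giving *torsuug*.
*li* — last vowel /i/ (an unrounded vowel) → -aza → *liaza*.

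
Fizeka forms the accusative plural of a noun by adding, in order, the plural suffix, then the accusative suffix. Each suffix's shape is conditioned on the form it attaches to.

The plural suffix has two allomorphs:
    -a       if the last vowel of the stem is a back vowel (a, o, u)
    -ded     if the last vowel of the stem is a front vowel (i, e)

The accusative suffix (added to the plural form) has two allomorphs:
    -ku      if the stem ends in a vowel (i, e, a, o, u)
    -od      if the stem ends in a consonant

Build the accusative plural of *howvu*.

Since the last vowel of *howvu* is /u/ (a back vowel), it takes -a, giving *howvua*.
The plural form *howvua*: final sound = /a/, a vowel → -ku → *howvuaku*.

howvuaku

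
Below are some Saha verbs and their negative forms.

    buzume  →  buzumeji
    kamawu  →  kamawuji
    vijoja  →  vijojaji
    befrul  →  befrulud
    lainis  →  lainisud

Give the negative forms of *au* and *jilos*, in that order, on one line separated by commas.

auji, jilosud

The alternation tracks the final sound of the stem — -ud when the stem ends in a consonant (*befrul*, *lainis*); -ji when the stem ends in a vowel (*buzume*, *kamawu*, *vijoja*).
*au* — final sound /u/ (a vowel) → -ji → *auji*.
*jilos*: final sound = /s/, a consonant → -ud → *jilosud*.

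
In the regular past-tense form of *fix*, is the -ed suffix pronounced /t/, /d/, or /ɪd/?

The stem *fix* ends in a voiceless consonant other than /t/.
The -ed suffix is realized as /ɪd/ after /t, d/; as /t/ after other voiceless consonants; and as /d/ after other voiced sounds.
So -ed on *fix* is pronounced /t/.

/t/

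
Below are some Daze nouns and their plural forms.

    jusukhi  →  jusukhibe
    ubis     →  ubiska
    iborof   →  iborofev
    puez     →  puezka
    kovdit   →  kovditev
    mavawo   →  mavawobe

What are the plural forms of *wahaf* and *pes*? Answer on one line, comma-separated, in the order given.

The pattern is sibilance of the final sound: -ka when the stem ends in a sibilant (*ubis*, *puez*); -ev when the stem ends in a non-sibilant consonant (*iborof*, *kovdit*); -be when the stem ends in a vowel (*jusukhi*, *mavawo*).
The final sound of *wahaf* is /f/, which is a non-sibilant consonant, so the suffix is -ev, giving *wahafev*.
*pes*: final sound = /s/, a sibilant → -ka → *peska*.

wahafev, peska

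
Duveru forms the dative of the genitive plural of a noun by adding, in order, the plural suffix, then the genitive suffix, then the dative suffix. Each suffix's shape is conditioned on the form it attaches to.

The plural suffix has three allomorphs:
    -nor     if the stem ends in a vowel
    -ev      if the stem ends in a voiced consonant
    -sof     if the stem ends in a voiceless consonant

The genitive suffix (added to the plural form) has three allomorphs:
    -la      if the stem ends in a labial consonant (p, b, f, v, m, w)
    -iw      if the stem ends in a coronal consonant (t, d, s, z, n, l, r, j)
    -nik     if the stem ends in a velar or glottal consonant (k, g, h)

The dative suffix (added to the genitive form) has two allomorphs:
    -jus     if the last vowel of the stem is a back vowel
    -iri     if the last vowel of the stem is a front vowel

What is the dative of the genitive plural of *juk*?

The final sound of *juk* is /k/, which is a voiceless consonant, so the plural suffix is -sof, giving *juksof*.
The plural form *juksof*: final consonant = /f/, labial → -la → *juksofla*.
Since the last vowel of the genitive form *juksofla* is /a/ (a back vowel), it takes -jus, giving *juksoflajus*.

juksoflajus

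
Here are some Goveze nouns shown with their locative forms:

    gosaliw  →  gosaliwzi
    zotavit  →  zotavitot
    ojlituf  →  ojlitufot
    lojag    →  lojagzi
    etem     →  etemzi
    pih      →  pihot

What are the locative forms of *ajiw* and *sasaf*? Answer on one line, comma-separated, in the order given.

ajiwzi, sasafot

Looking at the final consonant of each stem: -ot when the stem ends in a voiceless consonant (*zotavit*, *ojlituf*, *pih*); -zi when the stem ends in a voiced consonant (*gosaliw*, *lojag*, *etem*).
The final consonant of *ajiw* is /w/, which is voiced, so the suffix is -zi, giving *ajiwzi*.
Since the final consonant of *sasaf* is /f/ (voiceless), it takes -ot, giving *sasafot*.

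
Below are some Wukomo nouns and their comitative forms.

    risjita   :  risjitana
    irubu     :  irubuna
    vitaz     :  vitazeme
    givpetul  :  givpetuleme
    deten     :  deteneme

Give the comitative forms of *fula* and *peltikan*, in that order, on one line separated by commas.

The alternation tracks the final sound of the stem — -eme when the stem ends in a consonant (*vitaz*, *givpetul*, *deten*); -na when the stem ends in a vowel (*risjita*, *irubu*).
*fula*: final sound = /a/, a vowel → -na → *fulana*.
The final sound of *peltikan* is /n/, which is a consonant, so the suffix is -eme, giving *peltikaneme*.

fulana, peltikaneme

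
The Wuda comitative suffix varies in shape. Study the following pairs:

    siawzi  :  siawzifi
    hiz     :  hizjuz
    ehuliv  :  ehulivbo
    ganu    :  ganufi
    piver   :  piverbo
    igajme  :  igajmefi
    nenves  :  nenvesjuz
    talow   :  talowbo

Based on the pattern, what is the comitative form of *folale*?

folalefi

The pattern is sibilance of the final sound: -juz when the stem ends in a sibilant (*hiz*, *nenves*); -bo when the stem ends in a non-sibilant consonant (*ehuliv*, *piver*, *talow*); -fi when the stem ends in a vowel (*siawzi*, *ganu*, *igajme*).
*folale* — final sound /e/ (a vowel) → -fi → *folalefi*.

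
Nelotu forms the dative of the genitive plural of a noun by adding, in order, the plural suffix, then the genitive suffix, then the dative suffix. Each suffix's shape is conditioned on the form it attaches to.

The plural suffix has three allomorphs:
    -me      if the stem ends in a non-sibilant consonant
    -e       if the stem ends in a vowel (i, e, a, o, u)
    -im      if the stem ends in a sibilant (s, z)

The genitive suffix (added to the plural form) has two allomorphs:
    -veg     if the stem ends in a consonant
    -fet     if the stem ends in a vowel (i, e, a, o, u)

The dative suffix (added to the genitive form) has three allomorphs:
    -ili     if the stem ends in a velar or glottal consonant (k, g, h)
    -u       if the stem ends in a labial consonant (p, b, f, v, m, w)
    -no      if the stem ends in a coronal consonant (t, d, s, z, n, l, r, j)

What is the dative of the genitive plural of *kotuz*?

kotuzimvegili

The final sound of *kotuz* is /z/, which is a sibilant, so the plural suffix is -im, giving *kotuzim*.
The plural form *kotuzim*: final sound = /m/, a consonant → -veg → *kotuzimveg*.
The genitive form *kotuzimveg* — final consonant /g/ (velar/glottal) → -ili → *kotuzimvegili*.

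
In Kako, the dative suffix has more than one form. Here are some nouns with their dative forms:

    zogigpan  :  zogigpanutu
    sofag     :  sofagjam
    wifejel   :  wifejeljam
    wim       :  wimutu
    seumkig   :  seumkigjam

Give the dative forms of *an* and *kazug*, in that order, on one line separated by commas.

The suffix is conditioned by the final consonant: -utu when the stem ends in a nasal (*zogigpan*, *wim*); -jam when the stem ends in a non-nasal consonant (*sofag*, *wifejel*, *seumkig*).
*an* — final consonant /n/ (a nasal) → -utu → *anutu*.
The final consonant of *kazug* is /g/, which is non-nasal, so the suffix is -jam, giving *kazugjam*.

anutu, kazugjam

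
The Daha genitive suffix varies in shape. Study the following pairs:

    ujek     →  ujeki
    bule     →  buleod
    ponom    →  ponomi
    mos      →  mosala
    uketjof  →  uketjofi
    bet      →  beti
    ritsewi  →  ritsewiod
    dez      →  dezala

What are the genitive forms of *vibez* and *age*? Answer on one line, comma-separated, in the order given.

vibezala, ageod

The alternation tracks the final sound of the stem — -ala when the stem ends in a sibilant (*mos*, *dez*); -i when the stem ends in a non-sibilant consonant (*ujek*, *ponom*, *uketjof*, *bet*); -od when the stem ends in a vowel (*bule*, *ritsewi*).
*vibez* — final sound /z/ (a sibilant) → -ala → *vibezala*.
*age*: final sound = /e/, a vowel → -od → *ageod*.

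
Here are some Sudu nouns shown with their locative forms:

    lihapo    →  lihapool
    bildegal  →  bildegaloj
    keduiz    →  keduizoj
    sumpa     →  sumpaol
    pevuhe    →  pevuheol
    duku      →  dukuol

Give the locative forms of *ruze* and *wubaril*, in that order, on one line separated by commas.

ruzeol, wubariloj

Looking at the final sound of each stem: -oj when the stem ends in a consonant (*bildegal*, *keduiz*); -ol when the stem ends in a vowel (*lihapo*, *sumpa*, *pevuhe*, *duku*).
*ruze*: final sound = /e/, a vowel → -ol → *ruzeol*.
Since the final sound of *wubaril* is /l/ (a consonant), it takes -oj, giving *wubariloj*.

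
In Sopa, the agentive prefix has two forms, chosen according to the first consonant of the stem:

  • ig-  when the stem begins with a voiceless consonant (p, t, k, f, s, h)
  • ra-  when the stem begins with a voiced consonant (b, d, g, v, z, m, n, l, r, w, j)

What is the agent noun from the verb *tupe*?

Since the first consonant of *tupe* is /t/ (voiceless), it takes ig-, giving *igtupe*.

igtupe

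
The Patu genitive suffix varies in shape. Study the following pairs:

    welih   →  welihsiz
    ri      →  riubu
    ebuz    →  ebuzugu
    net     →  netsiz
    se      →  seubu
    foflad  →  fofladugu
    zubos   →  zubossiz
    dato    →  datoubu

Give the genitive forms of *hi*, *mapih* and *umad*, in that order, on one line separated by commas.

The pattern is voicing of the final sound: -siz when the stem ends in a voiceless consonant (*welih*, *net*, *zubos*); -ugu when the stem ends in a voiced consonant (*ebuz*, *foflad*); -ubu when the stem ends in a vowel (*ri*, *se*, *dato*).
*hi* — final sound /i/ (a vowel) → -ubu → *hiubu*.
The final sound of *mapih* is /h/, which is a voiceless consonant, so the suffix is -siz, giving *mapihsiz*.
*umad*: final sound = /d/, a voiced consonant → -ugu → *umadugu*.

hiubu, mapihsiz, umadugu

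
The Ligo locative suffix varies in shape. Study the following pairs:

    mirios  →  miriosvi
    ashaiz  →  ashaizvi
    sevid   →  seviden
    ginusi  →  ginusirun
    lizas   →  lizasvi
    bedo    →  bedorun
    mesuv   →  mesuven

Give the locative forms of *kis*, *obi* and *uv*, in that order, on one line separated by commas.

The alternation tracks the final sound of the stem — -vi when the stem ends in a sibilant (*mirios*, *ashaiz*, *lizas*); -en when the stem ends in a non-sibilant consonant (*sevid*, *mesuv*); -run when the stem ends in a vowel (*ginusi*, *bedo*).
*kis* — final sound /s/ (a sibilant) → -vi → *kisvi*.
Since the final sound of *obi* is /i/ (a vowel), it takes -run, giving *obirun*.
*uv* — final sound /v/ (a non-sibilant consonant) → -en → *uven*.

kisvi, obirun, uven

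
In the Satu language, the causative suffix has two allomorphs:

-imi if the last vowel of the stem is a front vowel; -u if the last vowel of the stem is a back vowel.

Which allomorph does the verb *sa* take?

*sa* — last vowel /a/ (a back vowel) → -u.

-u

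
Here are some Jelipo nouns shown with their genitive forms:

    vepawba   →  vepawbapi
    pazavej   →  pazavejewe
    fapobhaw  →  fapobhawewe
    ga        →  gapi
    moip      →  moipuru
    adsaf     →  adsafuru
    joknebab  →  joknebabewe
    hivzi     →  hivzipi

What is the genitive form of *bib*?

bibewe

The alternation tracks the final sound of the stem — -uru when the stem ends in a voiceless consonant (*moip*, *adsaf*); -ewe when the stem ends in a voiced consonant (*pazavej*, *fapobhaw*, *joknebab*); -pi when the stem ends in a vowel (*vepawba*, *ga*, *hivzi*).
Since the final sound of *bib* is /b/ (a voiced consonant), it takes -ewe, giving *bibewe*.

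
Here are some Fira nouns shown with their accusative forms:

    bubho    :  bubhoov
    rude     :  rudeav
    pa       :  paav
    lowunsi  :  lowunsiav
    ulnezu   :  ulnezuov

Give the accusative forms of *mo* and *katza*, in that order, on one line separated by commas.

moov, katzaav

The suffix is conditioned by the last vowel: -ov when the last vowel of the stem is a rounded vowel (*bubho*, *ulnezu*); -av when the last vowel of the stem is an unrounded vowel (*rude*, *pa*, *lowunsi*).
The last vowel of *mo* is /o/, which is a rounded vowel, so the suffix is -ov, giving *moov*.
*katza* — last vowel /a/ (an unrounded vowel) → -av → *katzaav*.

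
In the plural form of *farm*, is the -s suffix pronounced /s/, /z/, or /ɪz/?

/z/

The stem *farm* ends in a voiced non-sibilant sound.
The plural suffix surfaces as /ɪz/ after sibilants, /s/ after other voiceless consonants, and /z/ after other voiced sounds.
So the plural -s on *farm* is pronounced /z/.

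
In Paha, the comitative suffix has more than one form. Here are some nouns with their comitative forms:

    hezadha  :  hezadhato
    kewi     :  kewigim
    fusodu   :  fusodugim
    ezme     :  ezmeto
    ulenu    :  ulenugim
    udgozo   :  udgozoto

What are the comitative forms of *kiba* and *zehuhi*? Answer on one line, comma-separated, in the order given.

The pattern is height harmony: -gim when the last vowel of the stem is a high vowel (*kewi*, *fusodu*, *ulenu*); -to when the last vowel of the stem is a non-high vowel (*hezadha*, *ezme*, *udgozo*).
Since the last vowel of *kiba* is /a/ (a non-high vowel), it takes -to, giving *kibato*.
The last vowel of *zehuhi* is /i/, which is a high vowel, so the suffix is -gim, giving *zehuhigim*.

kibato, zehuhigim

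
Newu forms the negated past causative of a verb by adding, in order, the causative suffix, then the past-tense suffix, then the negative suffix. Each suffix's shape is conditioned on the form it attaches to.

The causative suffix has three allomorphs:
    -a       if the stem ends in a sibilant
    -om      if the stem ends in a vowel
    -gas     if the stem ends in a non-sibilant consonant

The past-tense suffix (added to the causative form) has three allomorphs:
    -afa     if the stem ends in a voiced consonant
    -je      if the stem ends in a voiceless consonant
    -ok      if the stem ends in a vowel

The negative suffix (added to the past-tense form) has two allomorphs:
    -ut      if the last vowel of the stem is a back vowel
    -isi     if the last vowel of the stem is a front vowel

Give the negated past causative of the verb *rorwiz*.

rorwizaokut

Since the final sound of *rorwiz* is /z/ (a sibilant), it takes -a, giving *rorwiza*.
The causative form *rorwiza*: final sound = /a/, a vowel → -ok → *rorwizaok*.
The past-tense form *rorwizaok* — last vowel /o/ (a back vowel) → -ut → *rorwizaokut*.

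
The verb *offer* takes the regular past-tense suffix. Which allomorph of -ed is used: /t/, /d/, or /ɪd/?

The stem *offer* ends in a voiced sound other than /d/.
The -ed suffix is realized as /ɪd/ after /t, d/; as /t/ after other voiceless consonants; and as /d/ after other voiced sounds.
So -ed on *offer* is pronounced /d/.

/d/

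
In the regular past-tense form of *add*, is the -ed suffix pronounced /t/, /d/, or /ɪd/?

/ɪd/

The stem *add* ends in /t/ or /d/.
The -ed suffix is realized as /ɪd/ after /t, d/; as /t/ after other voiceless consonants; and as /d/ after other voiced sounds.
So -ed on *add* is pronounced /ɪd/.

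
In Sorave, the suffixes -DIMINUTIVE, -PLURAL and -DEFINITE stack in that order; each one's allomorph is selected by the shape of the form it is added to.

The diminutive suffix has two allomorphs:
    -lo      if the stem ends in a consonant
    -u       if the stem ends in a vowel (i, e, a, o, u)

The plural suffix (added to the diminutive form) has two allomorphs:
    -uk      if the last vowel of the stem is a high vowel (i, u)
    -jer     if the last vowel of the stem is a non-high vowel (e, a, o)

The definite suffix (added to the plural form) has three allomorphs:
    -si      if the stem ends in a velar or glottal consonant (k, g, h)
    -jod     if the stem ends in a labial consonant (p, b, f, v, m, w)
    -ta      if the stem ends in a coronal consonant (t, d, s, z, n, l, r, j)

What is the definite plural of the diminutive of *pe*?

*pe*: final sound = /e/, a vowel → -u → *peu*.
The diminutive form *peu* — last vowel /u/ (a high vowel) → -uk → *peuuk*.
The final consonant of the plural form *peuuk* is /k/, which is velar/glottal, so the definite suffix is -si, giving *peuuksi*.

peuuksi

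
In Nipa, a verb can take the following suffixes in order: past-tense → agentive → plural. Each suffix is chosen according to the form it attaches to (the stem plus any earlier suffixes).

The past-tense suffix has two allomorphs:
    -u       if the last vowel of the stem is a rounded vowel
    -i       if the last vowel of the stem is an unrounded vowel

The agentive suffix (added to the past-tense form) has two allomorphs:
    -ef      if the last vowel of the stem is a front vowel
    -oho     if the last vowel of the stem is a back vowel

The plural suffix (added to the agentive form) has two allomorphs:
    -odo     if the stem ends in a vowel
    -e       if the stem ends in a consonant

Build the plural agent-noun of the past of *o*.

ouohoodo

*o*: last vowel = /o/, a rounded vowel → -u → *ou*.
The past-tense form *ou*: last vowel = /u/, a back vowel → -oho → *ouoho*.
The agentive form *ouoho* — final sound /o/ (a vowel) → -odo → *ouohoodo*.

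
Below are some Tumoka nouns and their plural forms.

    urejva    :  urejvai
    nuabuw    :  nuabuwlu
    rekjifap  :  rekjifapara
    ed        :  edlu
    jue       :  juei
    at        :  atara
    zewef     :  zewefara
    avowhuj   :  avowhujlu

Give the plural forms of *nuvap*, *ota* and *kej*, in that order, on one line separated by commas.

Looking at the final sound of each stem: -ara when the stem ends in a voiceless consonant (*rekjifap*, *at*, *zewef*); -lu when the stem ends in a voiced consonant (*nuabuw*, *ed*, *avowhuj*); -i when the stem ends in a vowel (*urejva*, *jue*).
*nuvap* — final sound /p/ (a voiceless consonant) → -ara → *nuvapara*.
*ota* — final sound /a/ (a vowel) → -i → *otai*.
*kej*: final sound = /j/, a voiced consonant → -lu → *kejlu*.

nuvapara, otai, kejlu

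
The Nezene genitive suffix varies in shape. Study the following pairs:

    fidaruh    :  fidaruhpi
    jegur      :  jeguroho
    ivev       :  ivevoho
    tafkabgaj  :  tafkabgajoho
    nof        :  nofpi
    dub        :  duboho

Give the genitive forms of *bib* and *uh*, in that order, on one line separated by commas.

biboho, uhpi

Looking at the final consonant of each stem: -pi when the stem ends in a voiceless consonant (*fidaruh*, *nof*); -oho when the stem ends in a voiced consonant (*jegur*, *ivev*, *tafkabgaj*, *dub*).
*bib* — final consonant /b/ (voiced) → -oho → *biboho*.
Since the final consonant of *uh* is /h/ (voiceless), it takes -pi, giving *uhpi*.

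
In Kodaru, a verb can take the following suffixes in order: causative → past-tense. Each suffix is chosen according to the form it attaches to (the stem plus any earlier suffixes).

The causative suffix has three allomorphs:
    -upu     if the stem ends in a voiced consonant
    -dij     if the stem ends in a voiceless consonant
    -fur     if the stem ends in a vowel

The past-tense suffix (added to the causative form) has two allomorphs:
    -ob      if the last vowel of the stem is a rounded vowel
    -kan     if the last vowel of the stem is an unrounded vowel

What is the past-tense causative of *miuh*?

miuhdijkan

Since the final sound of *miuh* is /h/ (a voiceless consonant), it takes -dij, giving *miuhdij*.
The causative form *miuhdij*: last vowel = /i/, an unrounded vowel → -kan → *miuhdijkan*.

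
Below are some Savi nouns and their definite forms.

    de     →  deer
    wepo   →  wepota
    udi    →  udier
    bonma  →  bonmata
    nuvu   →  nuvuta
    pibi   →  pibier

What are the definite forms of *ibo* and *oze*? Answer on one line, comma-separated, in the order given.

ibota, ozeer

The suffix is conditioned by the last vowel: -er when the last vowel of the stem is a front vowel (*de*, *udi*, *pibi*); -ta when the last vowel of the stem is a back vowel (*wepo*, *bonma*, *nuvu*).
*ibo*: last vowel = /o/, a back vowel → -ta → *ibota*.
*oze*: last vowel = /e/, a front vowel → -er → *ozeer*.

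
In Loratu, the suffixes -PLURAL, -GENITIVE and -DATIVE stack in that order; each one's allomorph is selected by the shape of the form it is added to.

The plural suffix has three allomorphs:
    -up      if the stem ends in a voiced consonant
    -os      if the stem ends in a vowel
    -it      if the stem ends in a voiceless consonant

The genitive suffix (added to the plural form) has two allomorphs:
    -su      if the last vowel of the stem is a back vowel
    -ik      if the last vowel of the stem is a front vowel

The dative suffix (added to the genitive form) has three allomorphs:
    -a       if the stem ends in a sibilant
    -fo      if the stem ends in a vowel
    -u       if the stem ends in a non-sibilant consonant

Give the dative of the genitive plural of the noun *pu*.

puossufo

*pu* — final sound /u/ (a vowel) → -os → *puos*.
Since the last vowel of the plural form *puos* is /o/ (a back vowel), it takes -su, giving *puossu*.
Since the final sound of the genitive form *puossu* is /u/ (a vowel), it takes -fo, giving *puossufo*.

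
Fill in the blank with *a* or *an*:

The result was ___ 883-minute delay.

an

The indefinite article is chosen by the initial *sound* of the following word, not its spelling.
The number *883* is spoken "eight hundred …", beginning with /eɪt/ — a vowel sound.
So the article is *an*: The result was an 883-minute delay.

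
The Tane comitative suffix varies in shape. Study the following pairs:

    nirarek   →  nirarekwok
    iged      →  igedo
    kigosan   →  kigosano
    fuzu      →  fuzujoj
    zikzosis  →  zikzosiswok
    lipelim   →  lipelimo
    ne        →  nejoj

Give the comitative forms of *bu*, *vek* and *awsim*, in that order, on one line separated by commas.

The suffix is conditioned by the final sound: -wok when the stem ends in a voiceless consonant (*nirarek*, *zikzosis*); -o when the stem ends in a voiced consonant (*iged*, *kigosan*, *lipelim*); -joj when the stem ends in a vowel (*fuzu*, *ne*).
*bu* — final sound /u/ (a vowel) → -joj → *bujoj*.
*vek*: final sound = /k/, a voiceless consonant → -wok → *vekwok*.
The final sound of *awsim* is /m/, which is a voiced consonant, so the suffix is -o, giving *awsimo*.

bujoj, vekwok, awsimo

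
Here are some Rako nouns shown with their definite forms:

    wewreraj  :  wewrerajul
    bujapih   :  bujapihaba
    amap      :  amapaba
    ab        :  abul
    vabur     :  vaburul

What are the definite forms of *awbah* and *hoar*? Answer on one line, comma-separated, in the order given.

awbahaba, hoarul

The pattern is voicing of the final consonant: -aba when the stem ends in a voiceless consonant (*bujapih*, *amap*); -ul when the stem ends in a voiced consonant (*wewreraj*, *ab*, *vabur*).
*awbah*: final consonant = /h/, voiceless → -aba → *awbahaba*.
*hoar* — final consonant /r/ (voiced) → -ul → *hoarul*.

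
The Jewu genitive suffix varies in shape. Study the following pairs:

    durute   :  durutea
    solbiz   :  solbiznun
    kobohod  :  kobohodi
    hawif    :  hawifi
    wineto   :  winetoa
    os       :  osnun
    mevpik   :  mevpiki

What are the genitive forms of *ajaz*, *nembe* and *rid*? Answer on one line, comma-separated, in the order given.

ajaznun, nembea, ridi

Looking at the final sound of each stem: -nun when the stem ends in a sibilant (*solbiz*, *os*); -i when the stem ends in a non-sibilant consonant (*kobohod*, *hawif*, *mevpik*); -a when the stem ends in a vowel (*durute*, *wineto*).
*ajaz*: final sound = /z/, a sibilant → -nun → *ajaznun*.
Since the final sound of *nembe* is /e/ (a vowel), it takes -a, giving *nembea*.
*rid*: final sound = /d/, a non-sibilant consonant → -i → *ridi*.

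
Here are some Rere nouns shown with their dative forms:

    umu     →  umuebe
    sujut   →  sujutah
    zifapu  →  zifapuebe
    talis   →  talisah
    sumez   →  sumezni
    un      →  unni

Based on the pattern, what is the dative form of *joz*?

The alternation tracks the final sound of the stem — -ah when the stem ends in a voiceless consonant (*sujut*, *talis*); -ni when the stem ends in a voiced consonant (*sumez*, *un*); -ebe when the stem ends in a vowel (*umu*, *zifapu*).
The final sound of *joz* is /z/, which is a voiced consonant, so the suffix is -ni, giving *jozni*.

jozni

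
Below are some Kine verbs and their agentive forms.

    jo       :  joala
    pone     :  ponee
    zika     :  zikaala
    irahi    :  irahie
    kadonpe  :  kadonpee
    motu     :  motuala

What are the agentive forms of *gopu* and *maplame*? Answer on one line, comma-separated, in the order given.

gopuala, maplamee

The suffix is conditioned by the last vowel: -e when the last vowel of the stem is a front vowel (*pone*, *irahi*, *kadonpe*); -ala when the last vowel of the stem is a back vowel (*jo*, *zika*, *motu*).
Since the last vowel of *gopu* is /u/ (a back vowel), it takes -ala, giving *gopuala*.
*maplame*: last vowel = /e/, a front vowel → -e → *maplamee*.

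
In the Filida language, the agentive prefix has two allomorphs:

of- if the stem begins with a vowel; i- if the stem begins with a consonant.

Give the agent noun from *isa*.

Since the first sound of *isa* is /i/ (a vowel), it takes of-, giving *ofisa*.

ofisa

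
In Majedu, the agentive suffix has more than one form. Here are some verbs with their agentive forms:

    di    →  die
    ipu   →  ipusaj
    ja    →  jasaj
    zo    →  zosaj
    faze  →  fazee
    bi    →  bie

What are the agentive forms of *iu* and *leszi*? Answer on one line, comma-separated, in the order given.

iusaj, leszie

The alternation tracks the last vowel of the stem — -e when the last vowel of the stem is a front vowel (*di*, *faze*, *bi*); -saj when the last vowel of the stem is a back vowel (*ipu*, *ja*, *zo*).
Since the last vowel of *iu* is /u/ (a back vowel), it takes -saj, giving *iusaj*.
Since the last vowel of *leszi* is /i/ (a front vowel), it takes -e, giving *leszie*.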